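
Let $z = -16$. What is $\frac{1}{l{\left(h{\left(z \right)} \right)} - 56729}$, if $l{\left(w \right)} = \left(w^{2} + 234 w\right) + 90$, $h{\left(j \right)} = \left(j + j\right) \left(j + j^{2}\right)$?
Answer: $\frac{1}{57128641} \approx 1.7504 \cdot 10^{-8}$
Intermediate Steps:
$h{\left(j \right)} = 2 j \left(j + j^{2}\right)$
$l{\left(w \right)} = 90 + w^{2} + 234 w$
$\frac{1}{l{\left(h{\left(z \right)} \right)} - 56729} = \frac{1}{\left(90 + \left(2 \left(-16\right)^{2} \left(1 - 16\right)\right)^{2} + 234 \cdot 2 \left(-16\right)^{2} \left(1 - 16\right)\right) - 56729} = \frac{1}{\left(90 + \left(2 \cdot 256 \left(-15\right)\right)^{2} + 234 \cdot 2 \cdot 256 \left(-15\right)\right) - 56729} = \frac{1}{\left(90 + \left(-7680\right)^{2} + 234 \left(-7680\right)\right) - 56729} = \frac{1}{\left(90 + 58982400 - 1797120\right) - 56729} = \frac{1}{57185370 - 56729} = \frac{1}{57128641}$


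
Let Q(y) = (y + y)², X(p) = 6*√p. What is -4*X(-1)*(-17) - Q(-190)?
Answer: -144400 + 408*I ≈ -1.444e+5 + 408.0*I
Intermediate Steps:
Q(y) = 4*y² (Q(y) = (2*y)² = 4*y²)
-4*X(-1)*(-17) - Q(-190) = -24*√(-1)*(-17) - 4*(-190)² = -24*I*(-17) - 4*36100 = -24*I*(-17) - 1*144400 = 408*I - 144400 = -144400 + 408*I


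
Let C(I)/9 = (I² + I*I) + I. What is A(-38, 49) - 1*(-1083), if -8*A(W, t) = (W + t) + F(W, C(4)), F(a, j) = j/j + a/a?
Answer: 8651/8 ≈ 1081.4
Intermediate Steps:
C(I) = 9*I + 18*I² (C(I) = 9*((I² + I*I) + I) = 9*((I² + I²) + I) = 9*(2*I² + I) = 9*(I + 2*I²) = 9*I + 18*I²)
F(a, j) = 2 (F(a, j) = 1 + 1 = 2)
A(W, t) = -¼ - W/8 - t/8 (A(W, t) = -((W + t) + 2)/8 = -(2 + W + t)/8 = -¼ - W/8 - t/8)
A(-38, 49) - 1*(-1083) = (-¼ - ⅛*(-38) - ⅛*49) - 1*(-1083) = (-¼ + 19/4 - 49/8) + 1083 = -13/8 + 1083 = 8651/8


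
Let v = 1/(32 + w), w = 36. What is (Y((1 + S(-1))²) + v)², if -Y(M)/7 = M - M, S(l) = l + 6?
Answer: 1/4624 ≈ 0.00021626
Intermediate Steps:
S(l) = 6 + l
v = 1/68 (v = 1/(32 + 36) = 1/68 ≈ 0.014706)
Y(M) = 0 (Y(M) = -7*(M - M) = -7*0 = 0)
(Y((1 + S(-1))²) + v)² = (0 + 1/68)² = (1/68)² = 1/4624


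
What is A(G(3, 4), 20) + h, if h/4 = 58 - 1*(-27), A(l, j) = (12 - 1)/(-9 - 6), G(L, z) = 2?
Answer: 5089/15 ≈ 339.27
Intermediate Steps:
A(l, j) = -11/15 (A(l, j) = 11/(-15) = 11*(-1/15) = -11/15)
h = 340 (h = 4*(58 - 1*(-27)) = 4*(58 + 27) = 4*85 = 340)
A(G(3, 4), 20) + h = -11/15 + 340 = 5089/15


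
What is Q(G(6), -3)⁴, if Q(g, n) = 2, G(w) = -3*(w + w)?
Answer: 16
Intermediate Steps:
G(w) = -6*w
Q(G(6), -3)⁴ = 2⁴ = 16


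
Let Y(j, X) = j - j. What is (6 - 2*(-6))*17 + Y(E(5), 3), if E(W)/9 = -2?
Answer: 306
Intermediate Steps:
E(W) = -18 (E(W) = 9*(-2) = -18)
Y(j, X) = 0
(6 - 2*(-6))*17 + Y(E(5), 3) = (6 - 2*(-6))*17 + 0 = (6 + 12)*17 + 0 = 18*17 + 0 = 306 + 0 = 306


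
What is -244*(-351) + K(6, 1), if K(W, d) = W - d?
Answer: 85649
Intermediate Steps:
-244*(-351) + K(6, 1) = -244*(-351) + (6 - 1*1) = 85644 + (6 - 1) = 85644 + 5 = 85649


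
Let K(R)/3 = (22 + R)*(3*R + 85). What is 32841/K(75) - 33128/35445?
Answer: -121628509/213166230 ≈ -0.57058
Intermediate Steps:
K(R) = 3*(22 + R)*(85 + 3*R) (K(R) = 3*((22 + R)*(3*R + 85)) = 3*((22 + R)*(85 + 3*R)) = 3*(22 + R)*(85 + 3*R))
32841/K(75) - 33128/35445 = 32841/(5610 + 9*75**2 + 453*75) - 33128/35445 = 32841/(5610 + 9*5625 + 33975) - 33128*1/35445 = 32841/(5610 + 50625 + 33975) - 33128/35445 = 32841/90210 - 33128/35445 = 32841*(1/90210) - 33128/35445 = 10947/30070 - 33128/35445 = -121628509/213166230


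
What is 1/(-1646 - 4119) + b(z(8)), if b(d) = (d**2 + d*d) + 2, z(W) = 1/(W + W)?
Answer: 1481477/737920 ≈ 2.0076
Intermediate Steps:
z(W) = 1/(2*W)
b(d) = 2 + 2*d**2 (b(d) = (d**2 + d**2) + 2 = 2*d**2 + 2 = 2 + 2*d**2)
1/(-1646 - 4119) + b(z(8)) = 1/(-1646 - 4119) + (2 + 2*((1/2)/8)**2) = 1/(-5765) + (2 + 2*((1/2)*(1/8))**2) = -1/5765 + (2 + 2*(1/16)**2) = -1/5765 + (2 + 2*(1/256)) = -1/5765 + (2 + 1/128) = -1/5765 + 257/128 = 1481477/737920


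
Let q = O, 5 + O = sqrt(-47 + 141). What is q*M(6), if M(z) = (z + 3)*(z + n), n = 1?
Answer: -315 + 63*sqrt(94) ≈ 295.81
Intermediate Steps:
O = -5 + sqrt(94) (O = -5 + sqrt(-47 + 141) = -5 + sqrt(94) ≈ 4.6954)
q = -5 + sqrt(94) ≈ 4.6954
M(z) = (1 + z)*(3 + z) (M(z) = (z + 3)*(z + 1) = (3 + z)*(1 + z) = (1 + z)*(3 + z))
q*M(6) = (-5 + sqrt(94))*(3 + 6**2 + 4*6) = (-5 + sqrt(94))*(3 + 36 + 24) = (-5 + sqrt(94))*63 = -315 + 63*sqrt(94)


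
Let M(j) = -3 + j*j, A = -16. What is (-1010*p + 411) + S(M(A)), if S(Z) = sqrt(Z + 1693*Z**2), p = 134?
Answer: -134929 + sqrt(108367490) ≈ -1.2452e+5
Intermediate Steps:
M(j) = -3 + j**2
(-1010*p + 411) + S(M(A)) = (-1010*134 + 411) + sqrt((-3 + (-16)**2)*(1 + 1693*(-3 + (-16)**2))) = (-135340 + 411) + sqrt((-3 + 256)*(1 + 1693*(-3 + 256))) = -134929 + sqrt(253*(1 + 1693*253)) = -134929 + sqrt(253*(1 + 428329)) = -134929 + sqrt(253*428330) = -134929 + sqrt(108367490)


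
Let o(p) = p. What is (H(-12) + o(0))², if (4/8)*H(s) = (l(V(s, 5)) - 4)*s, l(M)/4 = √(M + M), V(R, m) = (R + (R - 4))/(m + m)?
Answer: -211968/5 - 36864*I*√35/5 ≈ -42394.0 - 43618.0*I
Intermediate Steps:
V(R, m) = (-4 + 2*R)/(2*m) (V(R, m) = (R + (-4 + R))/((2*m)) = (-4 + 2*R)*(1/(2*m)) = (-4 + 2*R)/(2*m))
l(M) = 4*√2*√M (l(M) = 4*√(M + M) = 4*√(2*M) = 4*(√2*√M) = 4*√2*√M)
H(s) = 2*s*(-4 + 4*√2*√(-⅖ + s/5)) (H(s) = 2*((4*√2*√((-2 + s)/5) - 4)*s) = 2*((4*√2*√(-⅖ + s/5) - 4)*s) = 2*((-4 + 4*√2*√(-⅖ + s/5))*s) = 2*(s*(-4 + 4*√2*√(-⅖ + s/5))) = 2*s*(-4 + 4*√2*√(-⅖ + s/5)))
(H(-12) + o(0))² = ((8/5)*(-12)*(-5 + √(-20 + 10*(-12))) + 0)² = ((8/5)*(-12)*(-5 + √(-20 - 120)) + 0)² = ((8/5)*(-12)*(-5 + √(-140)) + 0)² = ((8/5)*(-12)*(-5 + 2*I*√35) + 0)² = ((96 - 192*I*√35/5) + 0)² = (96 - 192*I*√35/5)²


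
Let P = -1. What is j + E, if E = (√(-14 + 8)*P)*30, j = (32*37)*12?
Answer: 14208 - 30*I*√6 ≈ 14208.0 - 73.485*I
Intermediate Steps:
j = 14208 (j = 1184*12 = 14208)
E = -30*I*√6 (E = (√(-14 + 8)*(-1))*30 = (√(-6)*(-1))*30 = ((I*√6)*(-1))*30 = -I*√6*30 = -30*I*√6 ≈ -73.485*I)
j + E = 14208 - 30*I*√6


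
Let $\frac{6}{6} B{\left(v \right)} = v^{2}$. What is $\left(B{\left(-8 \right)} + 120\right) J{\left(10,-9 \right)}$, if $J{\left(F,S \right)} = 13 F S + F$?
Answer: $-213440$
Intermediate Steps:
$J{\left(F,S \right)} = F + 13 F S$ ($J{\left(F,S \right)} = 13 F S + F = F + 13 F S$)
$B{\left(v \right)} = v^{2}$
$\left(B{\left(-8 \right)} + 120\right) J{\left(10,-9 \right)} = \left(\left(-8\right)^{2} + 120\right) 10 \left(1 + 13 \left(-9\right)\right) = \left(64 + 120\right) 10 \left(1 - 117\right) = 184 \cdot 10 \left(-116\right) = 184 \left(-1160\right) = -213440$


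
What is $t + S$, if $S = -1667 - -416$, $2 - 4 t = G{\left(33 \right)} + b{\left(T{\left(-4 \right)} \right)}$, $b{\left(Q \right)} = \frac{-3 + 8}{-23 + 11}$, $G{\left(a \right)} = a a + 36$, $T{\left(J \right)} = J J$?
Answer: $- \frac{73519}{48} \approx -1531.6$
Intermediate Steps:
$T{\left(J \right)} = J^{2}$
$G{\left(a \right)} = 36 + a^{2}$ ($G{\left(a \right)} = a^{2} + 36 = 36 + a^{2}$)
$b{\left(Q \right)} = - \frac{5}{12}$ ($b{\left(Q \right)} = \frac{5}{-12} = 5 \left(- \frac{1}{12}\right) = - \frac{5}{12}$)
$t = - \frac{13471}{48}$ ($t = \frac{1}{2} - \frac{\left(36 + 33^{2}\right) - \frac{5}{12}}{4} = \frac{1}{2} - \frac{\left(36 + 1089\right) - \frac{5}{12}}{4} = \frac{1}{2} - \frac{1125 - \frac{5}{12}}{4} = \frac{1}{2} - \frac{13495}{48} = - \frac{13471}{48} \approx -280.65$)
$S = -1251$ ($S = -1667 + 416 = -1251$)
$t + S = - \frac{13471}{48} - 1251 = - \frac{73519}{48}$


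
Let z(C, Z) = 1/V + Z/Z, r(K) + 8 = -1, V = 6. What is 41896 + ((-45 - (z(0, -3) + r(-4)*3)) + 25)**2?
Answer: 1509481/36 ≈ 41930.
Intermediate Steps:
r(K) = -9 (r(K) = -8 - 1 = -9)
z(C, Z) = 7/6 (z(C, Z) = 1/6 + Z/Z = 1*(1/6) + 1 = 1/6 + 1 = 7/6)
41896 + ((-45 - (z(0, -3) + r(-4)*3)) + 25)**2 = 41896 + ((-45 - (7/6 - 9*3)) + 25)**2 = 41896 + ((-45 - (7/6 - 27)) + 25)**2 = 41896 + ((-45 - 1*(-155/6)) + 25)**2 = 41896 + ((-45 + 155/6) + 25)**2 = 41896 + (-115/6 + 25)**2 = 41896 + (35/6)**2 = 41896 + 1225/36 = 1509481/36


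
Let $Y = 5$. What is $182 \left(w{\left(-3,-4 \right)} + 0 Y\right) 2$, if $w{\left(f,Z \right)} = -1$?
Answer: $-364$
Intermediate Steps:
$182 \left(w{\left(-3,-4 \right)} + 0 Y\right) 2 = 182 \left(-1 + 0 \cdot 5\right) 2 = 182 \left(-1 + 0\right) 2 = 182 \left(\left(-1\right) 2\right) = 182 \left(-2\right) = -364$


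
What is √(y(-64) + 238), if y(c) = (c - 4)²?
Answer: √4862 ≈ 69.728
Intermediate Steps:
y(c) = (-4 + c)²
√(y(-64) + 238) = √((-4 - 64)² + 238) = √((-68)² + 238) = √(4624 + 238) = √4862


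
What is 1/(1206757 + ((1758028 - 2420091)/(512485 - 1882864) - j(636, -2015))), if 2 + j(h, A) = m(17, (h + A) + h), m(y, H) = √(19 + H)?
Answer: 566555054667110349/683695685271285152426065 + 1877938603641*I*√181/1367391370542570304852130 ≈ 8.2867e-7 + 1.8477e-11*I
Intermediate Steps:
j(h, A) = -2 + √(19 + A + 2*h) (j(h, A) = -2 + √(19 + ((h + A) + h)) = -2 + √(19 + ((A + h) + h)) = -2 + √(19 + (A + 2*h)) = -2 + √(19 + A + 2*h))
1/(1206757 + ((1758028 - 2420091)/(512485 - 1882864) - j(636, -2015))) = 1/(1206757 + ((1758028 - 2420091)/(512485 - 1882864) - (-2 + √(19 - 2015 + 2*636)))) = 1/(1206757 + (-662063/(-1370379) - (-2 + √(19 - 2015 + 1272)))) = 1/(1206757 + (-662063*(-1/1370379) - (-2 + √(-724)))) = 1/(1206757 + (662063/1370379 - (-2 + 2*I*√181))) = 1/(1206757 + (662063/1370379 + (2 - 2*I*√181))) = 1/(1206757 + (3402821/1370379 - 2*I*√181)) = 1/(1653717853724/1370379 - 2*I*√181)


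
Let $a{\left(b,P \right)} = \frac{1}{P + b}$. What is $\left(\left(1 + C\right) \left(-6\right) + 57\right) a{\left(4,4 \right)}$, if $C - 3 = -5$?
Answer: $\frac{63}{8} \approx 7.875$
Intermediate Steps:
$C = -2$ ($C = 3 - 5 = -2$)
$\left(\left(1 + C\right) \left(-6\right) + 57\right) a{\left(4,4 \right)} = \frac{\left(1 - 2\right) \left(-6\right) + 57}{4 + 4} = \frac{\left(-1\right) \left(-6\right) + 57}{8} = \left(6 + 57\right) \frac{1}{8} = 63 \cdot \frac{1}{8} = \frac{63}{8}$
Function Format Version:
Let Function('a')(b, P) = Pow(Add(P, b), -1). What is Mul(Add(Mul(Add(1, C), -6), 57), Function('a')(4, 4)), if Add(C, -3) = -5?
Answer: Rational(63, 8) ≈ 7.8750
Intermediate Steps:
C = -2 (C = Add(3, -5) = -2)
Mul(Add(Mul(Add(1, C), -6), 57), Function('a')(4, 4)) = Mul(Add(Mul(Add(1, -2), -6), 57), Pow(Add(4, 4), -1)) = Mul(Add(Mul(-1, -6), 57), Pow(8, -1)) = Mul(Add(6, 57), Rational(1, 8)) = Mul(63, Rational(1, 8)) = Rational(63, 8)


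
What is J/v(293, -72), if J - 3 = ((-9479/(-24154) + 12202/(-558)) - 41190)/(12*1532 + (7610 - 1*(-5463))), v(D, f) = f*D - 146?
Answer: -358240231933/4503041734839804 ≈ -7.9555e-5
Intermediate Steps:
v(D, f) = -146 + D*f (v(D, f) = D*f - 146 = -146 + D*f)
J = 358240231933/211987653462 (J = 3 + ((-9479/(-24154) + 12202/(-558)) - 41190)/(12*1532 + (7610 - 1*(-5463))) = 3 + ((-9479*(-1/24154) + 12202*(-1/558)) - 41190)/(18384 + (7610 + 5463)) = 3 + ((9479/24154 - 6101/279) - 41190)/(18384 + 13073) = 3 + (-144718913/6738966 - 41190)/31457 = 3 - 277722728453/6738966*1/31457 = 3 - 277722728453/211987653462 = 358240231933/211987653462 ≈ 1.6899)
J/v(293, -72) = 358240231933/(211987653462*(-146 + 293*(-72))) = 358240231933/(211987653462*(-146 - 21096)) = (358240231933/211987653462)/(-21242) = (358240231933/211987653462)*(-1/21242) = -358240231933/4503041734839804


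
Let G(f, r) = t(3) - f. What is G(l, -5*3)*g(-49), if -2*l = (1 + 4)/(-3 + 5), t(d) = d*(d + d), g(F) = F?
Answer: -3773/4 ≈ -943.25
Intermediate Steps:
t(d) = 2*d² (t(d) = d*(2*d) = 2*d²)
l = -5/4 (l = -(1 + 4)/(2*(-3 + 5)) = -5/(2*2) = -½*5/2 = -5/4 ≈ -1.2500)
G(f, r) = 18 - f (G(f, r) = 2*3² - f = 2*9 - f = 18 - f)
G(l, -5*3)*g(-49) = (18 - 1*(-5/4))*(-49) = (18 + 5/4)*(-49) = (77/4)*(-49) = -3773/4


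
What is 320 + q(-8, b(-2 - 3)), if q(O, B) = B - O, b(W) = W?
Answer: 323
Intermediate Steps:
320 + q(-8, b(-2 - 3)) = 320 + ((-2 - 3) - 1*(-8)) = 320 + (-5 + 8) = 320 + 3 = 323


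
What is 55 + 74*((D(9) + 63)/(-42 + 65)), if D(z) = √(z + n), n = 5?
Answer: 5927/23 + 74*√14/23 ≈ 269.73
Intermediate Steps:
D(z) = √(5 + z) (D(z) = √(z + 5) = √(5 + z))
55 + 74*((D(9) + 63)/(-42 + 65)) = 55 + 74*((√(5 + 9) + 63)/(-42 + 65)) = 55 + 74*((√14 + 63)/23) = 55 + 74*((63 + √14)*(1/23)) = 55 + 74*(63/23 + √14/23) = 55 + (4662/23 + 74*√14/23) = 5927/23 + 74*√14/23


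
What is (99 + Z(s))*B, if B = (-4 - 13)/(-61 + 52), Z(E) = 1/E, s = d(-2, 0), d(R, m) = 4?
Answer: 6749/36 ≈ 187.47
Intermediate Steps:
s = 4
Z(E) = 1/E
B = 17/9 (B = -17/(-9) = -17*(-1/9) = 17/9 ≈ 1.8889)
(99 + Z(s))*B = (99 + 1/4)*(17/9) = (397/4)*(17/9) = 6749/36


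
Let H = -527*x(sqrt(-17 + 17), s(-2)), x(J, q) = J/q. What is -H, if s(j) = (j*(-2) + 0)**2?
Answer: 0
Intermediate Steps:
s(j) = 4*j**2 (s(j) = (-2*j + 0)**2 = (-2*j)**2 = 4*j**2)
H = 0 (H = -527*sqrt(-17 + 17)/(4*(-2)**2) = -527*sqrt(0)/(4*4) = -0/16 = -527*0 = 0)
-H = -1*0 = 0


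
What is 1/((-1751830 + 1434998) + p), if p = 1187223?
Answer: 1/870391 ≈ 1.1489e-6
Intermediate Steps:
1/((-1751830 + 1434998) + p) = 1/((-1751830 + 1434998) + 1187223) = 1/(-316832 + 1187223) = 1/870391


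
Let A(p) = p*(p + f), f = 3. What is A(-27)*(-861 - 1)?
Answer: -558576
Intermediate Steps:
A(p) = p*(3 + p) (A(p) = p*(p + 3) = p*(3 + p))
A(-27)*(-861 - 1) = (-27*(3 - 27))*(-861 - 1) = -27*(-24)*(-862) = 648*(-862) = -558576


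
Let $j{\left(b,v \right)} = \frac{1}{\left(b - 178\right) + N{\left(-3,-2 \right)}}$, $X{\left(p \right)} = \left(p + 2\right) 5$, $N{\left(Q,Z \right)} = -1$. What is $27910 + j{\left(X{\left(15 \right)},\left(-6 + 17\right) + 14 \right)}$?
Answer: $\frac{2623539}{94} \approx 27910.0$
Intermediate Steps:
$X{\left(p \right)} = 10 + 5 p$ ($X{\left(p \right)} = \left(2 + p\right) 5 = 10 + 5 p$)
$j{\left(b,v \right)} = \frac{1}{-179 + b}$ ($j{\left(b,v \right)} = \frac{1}{\left(b - 178\right) - 1} = \frac{1}{\left(-178 + b\right) - 1} = \frac{1}{-179 + b}$)
$27910 + j{\left(X{\left(15 \right)},\left(-6 + 17\right) + 14 \right)} = 27910 + \frac{1}{-179 + \left(10 + 5 \cdot 15\right)} = 27910 + \frac{1}{-179 + \left(10 + 75\right)} = 27910 + \frac{1}{-179 + 85} = 27910 + \frac{1}{-94} = 27910 - \frac{1}{94} = \frac{2623539}{94}$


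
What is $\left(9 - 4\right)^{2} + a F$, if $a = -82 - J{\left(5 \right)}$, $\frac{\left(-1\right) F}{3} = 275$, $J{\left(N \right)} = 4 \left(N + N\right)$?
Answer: $100675$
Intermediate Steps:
$J{\left(N \right)} = 8 N$ ($J{\left(N \right)} = 4 \cdot 2 N = 8 N$)
$F = -825$ ($F = \left(-3\right) 275 = -825$)
$a = -122$ ($a = -82 - 8 \cdot 5 = -82 - 40 = -122$)
$\left(9 - 4\right)^{2} + a F = \left(9 - 4\right)^{2} - -100650 = 5^{2} + 100650 = 25 + 100650 = 100675$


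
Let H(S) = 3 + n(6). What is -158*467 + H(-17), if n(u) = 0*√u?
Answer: -73783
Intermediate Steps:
n(u) = 0
H(S) = 3 (H(S) = 3 + 0 = 3)
-158*467 + H(-17) = -158*467 + 3 = -73786 + 3 = -73783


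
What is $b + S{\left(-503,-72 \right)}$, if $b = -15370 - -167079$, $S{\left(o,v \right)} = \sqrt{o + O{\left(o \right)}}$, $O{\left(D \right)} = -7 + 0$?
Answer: $151709 + i \sqrt{510} \approx 1.5171 \cdot 10^{5} + 22.583 i$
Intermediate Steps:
$O{\left(D \right)} = -7$
$S{\left(o,v \right)} = \sqrt{-7 + o}$ ($S{\left(o,v \right)} = \sqrt{o - 7} = \sqrt{-7 + o}$)
$b = 151709$ ($b = -15370 + 167079 = 151709$)
$b + S{\left(-503,-72 \right)} = 151709 + \sqrt{-7 - 503} = 151709 + \sqrt{-510} = 151709 + i \sqrt{510}$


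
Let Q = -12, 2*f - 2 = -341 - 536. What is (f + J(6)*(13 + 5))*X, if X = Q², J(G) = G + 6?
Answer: -31896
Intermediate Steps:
J(G) = 6 + G
f = -875/2 (f = 1 + (-341 - 536)/2 = 1 + (½)*(-877) = 1 - 877/2 = -875/2 ≈ -437.50)
X = 144 (X = (-12)² = 144)
(f + J(6)*(13 + 5))*X = (-875/2 + (6 + 6)*(13 + 5))*144 = (-875/2 + 12*18)*144 = (-875/2 + 216)*144 = -443/2*144 = -31896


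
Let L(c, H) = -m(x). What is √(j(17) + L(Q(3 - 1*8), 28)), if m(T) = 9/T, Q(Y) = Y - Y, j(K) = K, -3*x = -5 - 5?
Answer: √1430/10 ≈ 3.7815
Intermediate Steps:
x = 10/3 (x = -(-5 - 5)/3 = -⅓*(-10) = 10/3 ≈ 3.3333)
Q(Y) = 0
L(c, H) = -27/10 (L(c, H) = -9/10/3 = -9*3/10 = -1*27/10 = -27/10)
√(j(17) + L(Q(3 - 1*8), 28)) = √(17 - 27/10) = √(143/10) = √1430/10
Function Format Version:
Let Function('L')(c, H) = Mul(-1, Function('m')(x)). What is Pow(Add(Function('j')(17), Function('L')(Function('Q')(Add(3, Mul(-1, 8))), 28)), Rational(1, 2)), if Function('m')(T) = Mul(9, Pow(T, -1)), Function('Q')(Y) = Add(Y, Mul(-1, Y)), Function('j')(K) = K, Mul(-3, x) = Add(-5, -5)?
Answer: Mul(Rational(1, 10), Pow(1430, Rational(1, 2))) ≈ 3.7815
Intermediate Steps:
x = Rational(10, 3) (x = Mul(Rational(-1, 3), Add(-5, -5)) = Mul(Rational(-1, 3), -10) = Rational(10, 3) ≈ 3.3333)
Function('Q')(Y) = 0
Function('L')(c, H) = Rational(-27, 10) (Function('L')(c, H) = Mul(-1, Mul(9, Pow(Rational(10, 3), -1))) = Mul(-1, Mul(9, Rational(3, 10))) = Mul(-1, Rational(27, 10)) = Rational(-27, 10))
Pow(Add(Function('j')(17), Function('L')(Function('Q')(Add(3, Mul(-1, 8))), 28)), Rational(1, 2)) = Pow(Add(17, Rational(-27, 10)), Rational(1, 2)) = Pow(Rational(143, 10), Rational(1, 2)) = Mul(Rational(1, 10), Pow(1430, Rational(1, 2)))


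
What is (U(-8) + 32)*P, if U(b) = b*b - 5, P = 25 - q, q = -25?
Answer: 4550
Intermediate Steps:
P = 50 (P = 25 - 1*(-25) = 25 + 25 = 50)
U(b) = -5 + b**2 (U(b) = b**2 - 5 = -5 + b**2)
(U(-8) + 32)*P = ((-5 + (-8)**2) + 32)*50 = ((-5 + 64) + 32)*50 = (59 + 32)*50 = 91*50 = 4550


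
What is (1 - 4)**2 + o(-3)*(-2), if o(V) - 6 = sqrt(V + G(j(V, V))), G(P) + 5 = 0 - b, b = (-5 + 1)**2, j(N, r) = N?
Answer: -3 - 4*I*sqrt(6) ≈ -3.0 - 9.798*I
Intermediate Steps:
b = 16 (b = (-4)**2 = 16)
G(P) = -21 (G(P) = -5 + (0 - 1*16) = -5 + (0 - 16) = -5 - 16 = -21)
o(V) = 6 + sqrt(-21 + V) (o(V) = 6 + sqrt(V - 21) = 6 + sqrt(-21 + V))
(1 - 4)**2 + o(-3)*(-2) = (1 - 4)**2 + (6 + sqrt(-21 - 3))*(-2) = (-3)**2 + (6 + sqrt(-24))*(-2) = 9 + (6 + 2*I*sqrt(6))*(-2) = 9 + (-12 - 4*I*sqrt(6)) = -3 - 4*I*sqrt(6)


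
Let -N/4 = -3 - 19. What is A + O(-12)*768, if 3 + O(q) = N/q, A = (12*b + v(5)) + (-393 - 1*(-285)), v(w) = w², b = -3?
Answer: -8055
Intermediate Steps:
N = 88 (N = -4*(-3 - 19) = -4*(-22) = 88)
A = -119 (A = (12*(-3) + 5²) + (-393 - 1*(-285)) = (-36 + 25) + (-393 + 285) = -11 - 108 = -119)
O(q) = -3 + 88/q
A + O(-12)*768 = -119 + (-3 + 88/(-12))*768 = -119 + (-3 + 88*(-1/12))*768 = -119 + (-3 - 22/3)*768 = -119 - 31/3*768 = -119 - 7936 = -8055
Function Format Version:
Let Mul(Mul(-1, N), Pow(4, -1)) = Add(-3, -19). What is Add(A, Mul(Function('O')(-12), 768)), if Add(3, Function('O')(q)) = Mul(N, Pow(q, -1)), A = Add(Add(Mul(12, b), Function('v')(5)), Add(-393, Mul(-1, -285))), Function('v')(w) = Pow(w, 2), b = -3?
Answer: -8055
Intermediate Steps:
N = 88 (N = Mul(-4, Add(-3, -19)) = Mul(-4, -22) = 88)
A = -119 (A = Add(Add(Mul(12, -3), Pow(5, 2)), Add(-393, Mul(-1, -285))) = Add(Add(-36, 25), Add(-393, 285)) = Add(-11, -108) = -119)
Function('O')(q) = Add(-3, Mul(88, Pow(q, -1)))
Add(A, Mul(Function('O')(-12), 768)) = Add(-119, Mul(Add(-3, Mul(88, Pow(-12, -1))), 768)) = Add(-119, Mul(Add(-3, Mul(88, Rational(-1, 12))), 768)) = Add(-119, Mul(Add(-3, Rational(-22, 3)), 768)) = Add(-119, Mul(Rational(-31, 3), 768)) = Add(-119, -7936) = -8055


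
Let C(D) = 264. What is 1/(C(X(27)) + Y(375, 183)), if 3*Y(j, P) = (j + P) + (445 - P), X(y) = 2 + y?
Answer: 3/1612 ≈ 0.0018610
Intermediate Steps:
Y(j, P) = 445/3 + j/3 (Y(j, P) = ((j + P) + (445 - P))/3 = ((P + j) + (445 - P))/3 = (445 + j)/3 = 445/3 + j/3)
1/(C(X(27)) + Y(375, 183)) = 1/(264 + (445/3 + (⅓)*375)) = 1/(264 + (445/3 + 125)) = 1/(264 + 820/3) = 1/(1612/3) = 3/1612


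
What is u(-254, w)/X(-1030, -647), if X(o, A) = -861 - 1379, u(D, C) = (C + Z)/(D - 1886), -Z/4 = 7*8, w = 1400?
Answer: 21/85600 ≈ 0.00024533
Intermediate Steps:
Z = -224 (Z = -28*8 = -4*56 = -224)
u(D, C) = (-224 + C)/(-1886 + D) (u(D, C) = (C - 224)/(D - 1886) = (-224 + C)/(-1886 + D))
X(o, A) = -2240
u(-254, w)/X(-1030, -647) = ((-224 + 1400)/(-1886 - 254))/(-2240) = (1176/(-2140))*(-1/2240) = -1/2140*1176*(-1/2240) = -294/535*(-1/2240) = 21/85600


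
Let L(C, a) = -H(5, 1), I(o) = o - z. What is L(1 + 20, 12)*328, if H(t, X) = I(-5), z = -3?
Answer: 656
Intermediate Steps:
I(o) = 3 + o (I(o) = o - 1*(-3) = o + 3 = 3 + o)
H(t, X) = -2 (H(t, X) = 3 - 5 = -2)
L(C, a) = 2 (L(C, a) = -1*(-2) = 2)
L(1 + 20, 12)*328 = 2*328 = 656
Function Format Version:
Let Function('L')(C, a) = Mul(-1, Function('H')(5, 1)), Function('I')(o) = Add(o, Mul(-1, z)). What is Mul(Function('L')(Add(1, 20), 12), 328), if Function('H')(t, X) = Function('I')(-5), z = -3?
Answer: 656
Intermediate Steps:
Function('I')(o) = Add(3, o) (Function('I')(o) = Add(o, Mul(-1, -3)) = Add(o, 3) = Add(3, o))
Function('H')(t, X) = -2 (Function('H')(t, X) = Add(3, -5) = -2)
Function('L')(C, a) = 2 (Function('L')(C, a) = Mul(-1, -2) = 2)
Mul(Function('L')(Add(1, 20), 12), 328) = Mul(2, 328) = 656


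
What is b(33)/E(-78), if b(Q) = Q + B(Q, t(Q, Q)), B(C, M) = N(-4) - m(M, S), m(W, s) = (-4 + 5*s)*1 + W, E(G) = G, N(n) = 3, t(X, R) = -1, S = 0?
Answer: -41/78 ≈ -0.52564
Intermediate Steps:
m(W, s) = -4 + W + 5*s (m(W, s) = (-4 + 5*s) + W = -4 + W + 5*s)
B(C, M) = 7 - M (B(C, M) = 3 - (-4 + M + 5*0) = 3 - (-4 + M + 0) = 3 - (-4 + M) = 3 + (4 - M) = 7 - M)
b(Q) = 8 + Q (b(Q) = Q + (7 - 1*(-1)) = Q + (7 + 1) = Q + 8 = 8 + Q)
b(33)/E(-78) = (8 + 33)/(-78) = 41*(-1/78) = -41/78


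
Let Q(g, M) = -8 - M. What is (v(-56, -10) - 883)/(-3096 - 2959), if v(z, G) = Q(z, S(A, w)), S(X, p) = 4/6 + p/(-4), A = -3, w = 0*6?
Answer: 535/3633 ≈ 0.14726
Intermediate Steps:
w = 0
S(X, p) = ⅔ - p/4 (S(X, p) = 4*(⅙) + p*(-¼) = ⅔ - p/4)
v(z, G) = -26/3 (v(z, G) = -8 - (⅔ - ¼*0) = -8 - (⅔ + 0) = -8 - 1*⅔ = -8 - ⅔ = -26/3)
(v(-56, -10) - 883)/(-3096 - 2959) = (-26/3 - 883)/(-3096 - 2959) = -2675/3/(-6055) = -2675/3*(-1/6055) = 535/3633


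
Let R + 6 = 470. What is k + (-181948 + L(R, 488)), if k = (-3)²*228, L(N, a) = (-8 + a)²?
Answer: 50504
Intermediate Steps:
R = 464 (R = -6 + 470 = 464)
k = 2052 (k = 9*228 = 2052)
k + (-181948 + L(R, 488)) = 2052 + (-181948 + (-8 + 488)²) = 2052 + (-181948 + 480²) = 2052 + (-181948 + 230400) = 2052 + 48452 = 50504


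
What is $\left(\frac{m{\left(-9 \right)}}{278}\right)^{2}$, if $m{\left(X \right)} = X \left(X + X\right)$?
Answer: $\frac{6561}{19321} \approx 0.33958$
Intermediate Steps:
$m{\left(X \right)} = 2 X^{2}$ ($m{\left(X \right)} = X 2 X = 2 X^{2}$)
$\left(\frac{m{\left(-9 \right)}}{278}\right)^{2} = \left(\frac{2 \left(-9\right)^{2}}{278}\right)^{2} = \left(2 \cdot 81 \cdot \frac{1}{278}\right)^{2} = \left(162 \cdot \frac{1}{278}\right)^{2} = \left(\frac{81}{139}\right)^{2} = \frac{6561}{19321}$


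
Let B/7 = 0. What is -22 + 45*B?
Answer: -22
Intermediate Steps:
B = 0 (B = 7*0 = 0)
-22 + 45*B = -22 + 45*0 = -22 + 0 = -22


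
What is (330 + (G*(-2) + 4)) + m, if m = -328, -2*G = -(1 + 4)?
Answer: 1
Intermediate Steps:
G = 5/2 (G = -(-1)*(1 + 4)/2 = -(-1)*5/2 = -½*(-5) = 5/2 ≈ 2.5000)
(330 + (G*(-2) + 4)) + m = (330 + ((5/2)*(-2) + 4)) - 328 = (330 + (-5 + 4)) - 328 = (330 - 1) - 328 = 329 - 328 = 1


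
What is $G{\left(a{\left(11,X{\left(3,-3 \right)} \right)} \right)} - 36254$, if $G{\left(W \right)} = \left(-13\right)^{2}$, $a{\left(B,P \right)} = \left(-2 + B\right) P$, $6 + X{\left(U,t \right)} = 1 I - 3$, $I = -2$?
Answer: $-36085$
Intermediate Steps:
$X{\left(U,t \right)} = -11$ ($X{\left(U,t \right)} = -6 + \left(1 \left(-2\right) - 3\right) = -6 - 5 = -11$)
$a{\left(B,P \right)} = P \left(-2 + B\right)$
$G{\left(W \right)} = 169$
$G{\left(a{\left(11,X{\left(3,-3 \right)} \right)} \right)} - 36254 = 169 - 36254 = -36085$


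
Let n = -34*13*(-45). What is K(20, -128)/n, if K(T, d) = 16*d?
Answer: -1024/9945 ≈ -0.10297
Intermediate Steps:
n = 19890 (n = -442*(-45) = 19890)
K(20, -128)/n = (16*(-128))/19890 = -2048*1/19890 = -1024/9945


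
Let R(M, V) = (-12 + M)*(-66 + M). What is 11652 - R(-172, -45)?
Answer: -32140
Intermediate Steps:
R(M, V) = (-66 + M)*(-12 + M)
11652 - R(-172, -45) = 11652 - (792 + (-172)² - 78*(-172)) = 11652 - (792 + 29584 + 13416) = 11652 - 1*43792 = 11652 - 43792 = -32140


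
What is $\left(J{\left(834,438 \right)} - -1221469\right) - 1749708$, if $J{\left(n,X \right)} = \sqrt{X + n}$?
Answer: $-528239 + 2 \sqrt{318} \approx -5.282 \cdot 10^{5}$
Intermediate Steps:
$\left(J{\left(834,438 \right)} - -1221469\right) - 1749708 = \left(\sqrt{438 + 834} - -1221469\right) - 1749708 = \left(\sqrt{1272} + 1221469\right) - 1749708 = \left(2 \sqrt{318} + 1221469\right) - 1749708 = \left(1221469 + 2 \sqrt{318}\right) - 1749708 = -528239 + 2 \sqrt{318}$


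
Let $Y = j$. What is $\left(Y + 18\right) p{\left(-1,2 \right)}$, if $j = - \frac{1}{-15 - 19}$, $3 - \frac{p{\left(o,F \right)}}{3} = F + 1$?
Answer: $0$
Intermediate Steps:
$p{\left(o,F \right)} = 6 - 3 F$ ($p{\left(o,F \right)} = 9 - 3 \left(F + 1\right) = 9 - 3 \left(1 + F\right) = 9 - \left(3 + 3 F\right) = 6 - 3 F$)
$j = \frac{1}{34}$ ($j = - \frac{1}{-15 - 19} = - \frac{1}{-34} = \left(-1\right) \left(- \frac{1}{34}\right) = \frac{1}{34} \approx 0.029412$)
$Y = \frac{1}{34} \approx 0.029412$
$\left(Y + 18\right) p{\left(-1,2 \right)} = \left(\frac{1}{34} + 18\right) \left(6 - 6\right) = \frac{613 \left(6 - 6\right)}{34} = \frac{613}{34} \cdot 0 = 0$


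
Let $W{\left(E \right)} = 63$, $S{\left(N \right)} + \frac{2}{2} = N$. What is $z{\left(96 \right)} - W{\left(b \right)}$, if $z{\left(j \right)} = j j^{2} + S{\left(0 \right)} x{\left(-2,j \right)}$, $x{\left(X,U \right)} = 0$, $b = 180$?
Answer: $884673$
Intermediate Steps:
$S{\left(N \right)} = -1 + N$
$z{\left(j \right)} = j^{3}$ ($z{\left(j \right)} = j j^{2} + \left(-1 + 0\right) 0 = j^{3} - 0 = j^{3} + 0 = j^{3}$)
$z{\left(96 \right)} - W{\left(b \right)} = 96^{3} - 63 = 884736 - 63 = 884673$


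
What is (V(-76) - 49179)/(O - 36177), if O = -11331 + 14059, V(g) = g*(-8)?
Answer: 48571/33449 ≈ 1.4521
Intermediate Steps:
V(g) = -8*g
O = 2728
(V(-76) - 49179)/(O - 36177) = (-8*(-76) - 49179)/(2728 - 36177) = (608 - 49179)/(-33449) = -48571*(-1/33449) = 48571/33449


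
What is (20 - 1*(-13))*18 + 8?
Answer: 602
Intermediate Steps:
(20 - 1*(-13))*18 + 8 = (20 + 13)*18 + 8 = 33*18 + 8 = 594 + 8 = 602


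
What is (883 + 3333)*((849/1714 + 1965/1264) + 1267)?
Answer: 724464680803/135406 ≈ 5.3503e+6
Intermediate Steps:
(883 + 3333)*((849/1714 + 1965/1264) + 1267) = 4216*((849*(1/1714) + 1965*(1/1264)) + 1267) = 4216*((849/1714 + 1965/1264) + 1267) = 4216*(2220573/1083248 + 1267) = 4216*(1374695789/1083248) = 724464680803/135406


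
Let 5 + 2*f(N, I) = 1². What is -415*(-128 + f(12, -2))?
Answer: 53950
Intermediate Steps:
f(N, I) = -2 (f(N, I) = -5/2 + (½)*1² = -5/2 + (½)*1 = -5/2 + ½ = -2)
-415*(-128 + f(12, -2)) = -415*(-128 - 2) = -415*(-130) = 53950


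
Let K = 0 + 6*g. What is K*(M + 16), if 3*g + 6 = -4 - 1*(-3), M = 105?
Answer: -1694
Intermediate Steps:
g = -7/3 (g = -2 + (-4 - 1*(-3))/3 = -2 + (-4 + 3)/3 = -2 + (⅓)*(-1) = -2 - ⅓ = -7/3 ≈ -2.3333)
K = -14 (K = 0 + 6*(-7/3) = 0 - 14 = -14)
K*(M + 16) = -14*(105 + 16) = -14*121 = -1694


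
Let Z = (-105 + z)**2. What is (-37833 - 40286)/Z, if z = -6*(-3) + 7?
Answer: -78119/6400 ≈ -12.206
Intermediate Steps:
z = 25 (z = 18 + 7 = 25)
Z = 6400 (Z = (-105 + 25)**2 = (-80)**2 = 6400)
(-37833 - 40286)/Z = (-37833 - 40286)/6400 = -78119*1/6400 = -78119/6400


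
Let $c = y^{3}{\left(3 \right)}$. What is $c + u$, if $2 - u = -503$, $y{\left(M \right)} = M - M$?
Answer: $505$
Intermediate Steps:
$y{\left(M \right)} = 0$
$u = 505$ ($u = 2 - -503 = 2 + 503 = 505$)
$c = 0$ ($c = 0^{3} = 0$)
$c + u = 0 + 505 = 505$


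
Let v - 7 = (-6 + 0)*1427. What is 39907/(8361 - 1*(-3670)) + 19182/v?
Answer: 110625743/102925205 ≈ 1.0748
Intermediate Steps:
v = -8555 (v = 7 + (-6 + 0)*1427 = 7 - 6*1427 = 7 - 8562 = -8555)
39907/(8361 - 1*(-3670)) + 19182/v = 39907/(8361 - 1*(-3670)) + 19182/(-8555) = 39907/(8361 + 3670) + 19182*(-1/8555) = 39907/12031 - 19182/8555 = 110625743/102925205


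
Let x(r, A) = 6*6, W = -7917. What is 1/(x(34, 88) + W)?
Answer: -1/7881 ≈ -0.00012689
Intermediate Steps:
x(r, A) = 36
1/(x(34, 88) + W) = 1/(36 - 7917) = 1/(-7881) = -1/7881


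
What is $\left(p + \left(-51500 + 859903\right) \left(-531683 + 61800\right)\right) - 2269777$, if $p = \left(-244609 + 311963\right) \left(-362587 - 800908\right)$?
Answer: $-458223138856$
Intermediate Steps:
$p = -78366042230$ ($p = 67354 \left(-1163495\right) = -78366042230$)
$\left(p + \left(-51500 + 859903\right) \left(-531683 + 61800\right)\right) - 2269777 = \left(-78366042230 + \left(-51500 + 859903\right) \left(-531683 + 61800\right)\right) - 2269777 = \left(-78366042230 + 808403 \left(-469883\right)\right) - 2269777 = \left(-78366042230 - 379854826849\right) - 2269777 = -458220869079 - 2269777 = -458223138856$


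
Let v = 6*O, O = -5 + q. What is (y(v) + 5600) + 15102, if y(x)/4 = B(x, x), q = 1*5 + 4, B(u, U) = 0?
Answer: 20702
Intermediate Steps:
q = 9 (q = 5 + 4 = 9)
O = 4 (O = -5 + 9 = 4)
v = 24 (v = 6*4 = 24)
y(x) = 0 (y(x) = 4*0 = 0)
(y(v) + 5600) + 15102 = (0 + 5600) + 15102 = 5600 + 15102 = 20702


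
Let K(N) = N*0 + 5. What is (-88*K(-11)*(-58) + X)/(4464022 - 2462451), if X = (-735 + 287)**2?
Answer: 226224/2001571 ≈ 0.11302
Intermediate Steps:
K(N) = 5 (K(N) = 0 + 5 = 5)
X = 200704 (X = (-448)**2 = 200704)
(-88*K(-11)*(-58) + X)/(4464022 - 2462451) = (-88*5*(-58) + 200704)/(4464022 - 2462451) = (-440*(-58) + 200704)/2001571 = (25520 + 200704)*(1/2001571) = 226224*(1/2001571) = 226224/2001571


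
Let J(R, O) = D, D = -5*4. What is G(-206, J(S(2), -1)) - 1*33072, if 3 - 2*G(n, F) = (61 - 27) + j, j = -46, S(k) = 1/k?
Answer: -66129/2 ≈ -33065.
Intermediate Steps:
D = -20
J(R, O) = -20
G(n, F) = 15/2 (G(n, F) = 3/2 - ((61 - 27) - 46)/2 = 3/2 - (34 - 46)/2 = 3/2 - 1/2*(-12) = 3/2 + 6 = 15/2)
G(-206, J(S(2), -1)) - 1*33072 = 15/2 - 1*33072 = 15/2 - 33072 = -66129/2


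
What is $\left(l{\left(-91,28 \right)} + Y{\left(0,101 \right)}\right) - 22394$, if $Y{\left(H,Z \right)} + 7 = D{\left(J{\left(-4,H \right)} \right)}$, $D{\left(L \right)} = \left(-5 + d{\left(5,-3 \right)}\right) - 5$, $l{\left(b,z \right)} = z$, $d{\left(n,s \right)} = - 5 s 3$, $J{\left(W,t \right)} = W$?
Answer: $-22338$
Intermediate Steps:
$d{\left(n,s \right)} = - 15 s$
$D{\left(L \right)} = 35$ ($D{\left(L \right)} = \left(-5 - -45\right) - 5 = \left(-5 + 45\right) - 5 = 40 - 5 = 35$)
$Y{\left(H,Z \right)} = 28$ ($Y{\left(H,Z \right)} = -7 + 35 = 28$)
$\left(l{\left(-91,28 \right)} + Y{\left(0,101 \right)}\right) - 22394 = \left(28 + 28\right) - 22394 = 56 - 22394 = -22338$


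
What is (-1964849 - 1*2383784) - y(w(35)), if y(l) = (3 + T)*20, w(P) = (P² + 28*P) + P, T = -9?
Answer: -4348513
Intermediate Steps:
w(P) = P² + 29*P
y(l) = -120 (y(l) = (3 - 9)*20 = -6*20 = -120)
(-1964849 - 1*2383784) - y(w(35)) = (-1964849 - 1*2383784) - 1*(-120) = (-1964849 - 2383784) + 120 = -4348633 + 120 = -4348513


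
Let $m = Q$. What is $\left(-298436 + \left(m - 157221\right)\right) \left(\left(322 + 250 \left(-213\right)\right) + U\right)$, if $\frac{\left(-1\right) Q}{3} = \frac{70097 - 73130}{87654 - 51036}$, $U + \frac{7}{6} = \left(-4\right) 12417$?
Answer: $\frac{3423716478133147}{73236} \approx 4.6749 \cdot 10^{10}$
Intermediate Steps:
$U = - \frac{298015}{6}$ ($U = - \frac{7}{6} - 49668 = - \frac{298015}{6} \approx -49669.0$)
$Q = \frac{3033}{12206}$ ($Q = - 3 \frac{70097 - 73130}{87654 - 51036} = - 3 \left(- \frac{3033}{36618}\right) = - 3 \left(\left(-3033\right) \frac{1}{36618}\right) = \left(-3\right) \left(- \frac{1011}{12206}\right) = \frac{3033}{12206} \approx 0.24848$)
$m = \frac{3033}{12206} \approx 0.24848$
$\left(-298436 + \left(m - 157221\right)\right) \left(\left(322 + 250 \left(-213\right)\right) + U\right) = \left(-298436 + \left(\frac{3033}{12206} - 157221\right)\right) \left(\left(322 + 250 \left(-213\right)\right) - \frac{298015}{6}\right) = \left(-298436 - \frac{1919036493}{12206}\right) \left(\left(322 - 53250\right) - \frac{298015}{6}\right) = - \frac{5561746309 \left(-52928 - \frac{298015}{6}\right)}{12206} = \left(- \frac{5561746309}{12206}\right) \left(- \frac{615583}{6}\right) = \frac{3423716478133147}{73236}$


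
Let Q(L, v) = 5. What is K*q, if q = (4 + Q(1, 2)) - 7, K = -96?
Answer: -192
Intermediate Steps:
q = 2 (q = (4 + 5) - 7 = 9 - 7 = 2)
K*q = -96*2 = -192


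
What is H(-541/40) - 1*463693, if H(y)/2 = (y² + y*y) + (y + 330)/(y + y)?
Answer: -100189888379/216400 ≈ -4.6298e+5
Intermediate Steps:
H(y) = 4*y² + (330 + y)/y (H(y) = 2*((y² + y*y) + (y + 330)/(y + y)) = 2*((y² + y²) + (330 + y)/((2*y))) = 2*(2*y² + (330 + y)*(1/(2*y))) = 2*(2*y² + (330 + y)/(2*y)) = 4*y² + (330 + y)/y)
H(-541/40) - 1*463693 = (330 - 541/40 + 4*(-541/40)³)/((-541/40)) - 1*463693 = (330 - 541*1/40 + 4*(-541*1/40)³)/((-541*1/40)) - 463693 = (330 - 541/40 + 4*(-541/40)³)/(-541/40) - 463693 = -40*(330 - 541/40 + 4*(-158340421/64000))/541 - 463693 = -40*(330 - 541/40 - 158340421/16000)/541 - 463693 = -40/541*(-153276821/16000) - 463693 = 153276821/216400 - 463693 = -100189888379/216400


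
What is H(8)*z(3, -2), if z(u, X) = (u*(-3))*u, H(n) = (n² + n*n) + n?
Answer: -3672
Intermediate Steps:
H(n) = n + 2*n² (H(n) = (n² + n²) + n = 2*n² + n = n + 2*n²)
z(u, X) = -3*u² (z(u, X) = (-3*u)*u = -3*u²)
H(8)*z(3, -2) = (8*(1 + 2*8))*(-3*3²) = (8*(1 + 16))*(-3*9) = (8*17)*(-27) = 136*(-27) = -3672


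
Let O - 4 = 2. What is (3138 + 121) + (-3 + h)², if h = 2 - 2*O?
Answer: 3428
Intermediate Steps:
O = 6 (O = 4 + 2 = 6)
h = -10 (h = 2 - 2*6 = 2 - 12 = -10)
(3138 + 121) + (-3 + h)² = (3138 + 121) + (-3 - 10)² = 3259 + (-13)² = 3259 + 169 = 3428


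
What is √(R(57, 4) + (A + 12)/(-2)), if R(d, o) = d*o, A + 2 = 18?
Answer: √214 ≈ 14.629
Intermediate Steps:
A = 16 (A = -2 + 18 = 16)
√(R(57, 4) + (A + 12)/(-2)) = √(57*4 + (16 + 12)/(-2)) = √(228 - ½*28) = √(228 - 14) = √214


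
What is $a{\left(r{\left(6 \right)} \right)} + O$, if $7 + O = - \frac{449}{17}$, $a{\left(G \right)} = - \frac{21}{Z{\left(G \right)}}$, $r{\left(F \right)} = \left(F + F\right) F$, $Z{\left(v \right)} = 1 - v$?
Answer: $- \frac{39971}{1207} \approx -33.116$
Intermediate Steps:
$r{\left(F \right)} = 2 F^{2}$ ($r{\left(F \right)} = 2 F F = 2 F^{2}$)
$a{\left(G \right)} = - \frac{21}{1 - G}$
$O = - \frac{568}{17}$ ($O = -7 - \frac{449}{17} = - \frac{568}{17} \approx -33.412$)
$a{\left(r{\left(6 \right)} \right)} + O = \frac{21}{-1 + 2 \cdot 6^{2}} - \frac{568}{17} = \frac{21}{-1 + 2 \cdot 36} - \frac{568}{17} = \frac{21}{-1 + 72} - \frac{568}{17} = \frac{21}{71} - \frac{568}{17} = - \frac{39971}{1207}$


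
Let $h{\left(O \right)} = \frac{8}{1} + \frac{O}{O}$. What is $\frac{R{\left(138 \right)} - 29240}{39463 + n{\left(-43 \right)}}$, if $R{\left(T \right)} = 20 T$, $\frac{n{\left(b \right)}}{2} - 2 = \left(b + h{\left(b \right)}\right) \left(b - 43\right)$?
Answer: $- \frac{5296}{9063} \approx -0.58435$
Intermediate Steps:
$h{\left(O \right)} = 9$ ($h{\left(O \right)} = 8 \cdot 1 + 1 = 8 + 1 = 9$)
$n{\left(b \right)} = 4 + 2 \left(-43 + b\right) \left(9 + b\right)$ ($n{\left(b \right)} = 4 + 2 \left(b + 9\right) \left(b - 43\right) = 4 + 2 \left(9 + b\right) \left(-43 + b\right) = 4 + 2 \left(-43 + b\right) \left(9 + b\right)$)
$\frac{R{\left(138 \right)} - 29240}{39463 + n{\left(-43 \right)}} = \frac{20 \cdot 138 - 29240}{39463 - \left(-2154 - 3698\right)} = \frac{2760 - 29240}{39463 + \left(-770 + 2924 + 2 \cdot 1849\right)} = - \frac{26480}{39463 + \left(-770 + 2924 + 3698\right)} = - \frac{26480}{39463 + 5852} = - \frac{26480}{45315} = \left(-26480\right) \frac{1}{45315} = - \frac{5296}{9063}$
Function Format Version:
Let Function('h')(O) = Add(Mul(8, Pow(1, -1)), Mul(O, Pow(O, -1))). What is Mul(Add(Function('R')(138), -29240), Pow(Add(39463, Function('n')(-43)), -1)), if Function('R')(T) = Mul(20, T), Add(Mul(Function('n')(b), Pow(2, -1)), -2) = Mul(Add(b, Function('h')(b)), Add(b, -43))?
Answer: Rational(-5296, 9063) ≈ -0.58435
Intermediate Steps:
Function('h')(O) = 9 (Function('h')(O) = Add(Mul(8, 1), 1) = Add(8, 1) = 9)
Function('n')(b) = Add(4, Mul(2, Add(-43, b), Add(9, b))) (Function('n')(b) = Add(4, Mul(2, Mul(Add(b, 9), Add(b, -43)))) = Add(4, Mul(2, Mul(Add(9, b), Add(-43, b)))) = Add(4, Mul(2, Mul(Add(-43, b), Add(9, b)))) = Add(4, Mul(2, Add(-43, b), Add(9, b))))
Mul(Add(Function('R')(138), -29240), Pow(Add(39463, Function('n')(-43)), -1)) = Mul(Add(Mul(20, 138), -29240), Pow(Add(39463, Add(-770, Mul(-68, -43), Mul(2, Pow(-43, 2)))), -1)) = Mul(Add(2760, -29240), Pow(Add(39463, Add(-770, 2924, Mul(2, 1849))), -1)) = Mul(-26480, Pow(Add(39463, Add(-770, 2924, 3698)), -1)) = Mul(-26480, Pow(Add(39463, 5852), -1)) = Mul(-26480, Pow(45315, -1)) = Mul(-26480, Rational(1, 45315)) = Rational(-5296, 9063)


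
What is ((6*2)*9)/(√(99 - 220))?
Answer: -108*I/11 ≈ -9.8182*I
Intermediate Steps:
((6*2)*9)/(√(99 - 220)) = (12*9)/(√(-121)) = 108/((11*I)) = 108*(-I/11) = -108*I/11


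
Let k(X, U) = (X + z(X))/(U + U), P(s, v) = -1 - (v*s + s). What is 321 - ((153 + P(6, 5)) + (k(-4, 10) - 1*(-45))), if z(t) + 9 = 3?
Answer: 321/2 ≈ 160.50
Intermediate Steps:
z(t) = -6 (z(t) = -9 + 3 = -6)
P(s, v) = -1 - s - s*v (P(s, v) = -1 - (s*v + s) = -1 - (s + s*v) = -1 + (-s - s*v) = -1 - s - s*v)
k(X, U) = (-6 + X)/(2*U) (k(X, U) = (X - 6)/(U + U) = (-6 + X)/((2*U)) = (-6 + X)*(1/(2*U)) = (-6 + X)/(2*U))
321 - ((153 + P(6, 5)) + (k(-4, 10) - 1*(-45))) = 321 - ((153 + (-1 - 1*6 - 1*6*5)) + ((½)*(-6 - 4)/10 - 1*(-45))) = 321 - ((153 + (-1 - 6 - 30)) + ((½)*(⅒)*(-10) + 45)) = 321 - ((153 - 37) + (-½ + 45)) = 321 - (116 + 89/2) = 321 - 1*321/2 = 321 - 321/2 = 321/2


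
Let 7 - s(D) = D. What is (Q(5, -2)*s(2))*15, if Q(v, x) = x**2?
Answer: 300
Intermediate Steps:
s(D) = 7 - D
(Q(5, -2)*s(2))*15 = ((-2)**2*(7 - 1*2))*15 = (4*(7 - 2))*15 = (4*5)*15 = 20*15 = 300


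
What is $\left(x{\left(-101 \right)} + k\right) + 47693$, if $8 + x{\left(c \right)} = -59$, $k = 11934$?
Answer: $59560$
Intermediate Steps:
$x{\left(c \right)} = -67$ ($x{\left(c \right)} = -8 - 59 = -67$)
$\left(x{\left(-101 \right)} + k\right) + 47693 = \left(-67 + 11934\right) + 47693 = 11867 + 47693 = 59560$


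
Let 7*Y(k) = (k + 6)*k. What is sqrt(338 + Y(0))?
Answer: 13*sqrt(2) ≈ 18.385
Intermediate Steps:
Y(k) = k*(6 + k)/7 (Y(k) = ((k + 6)*k)/7 = ((6 + k)*k)/7 = (k*(6 + k))/7 = k*(6 + k)/7)
sqrt(338 + Y(0)) = sqrt(338 + (1/7)*0*(6 + 0)) = sqrt(338 + (1/7)*0*6) = sqrt(338 + 0) = sqrt(338) = 13*sqrt(2)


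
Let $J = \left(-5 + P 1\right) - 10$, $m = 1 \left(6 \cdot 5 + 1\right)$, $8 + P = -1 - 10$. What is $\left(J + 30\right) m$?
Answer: $-124$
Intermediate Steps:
$P = -19$ ($P = -8 - 11 = -19$)
$m = 31$ ($m = 1 \left(30 + 1\right) = 1 \cdot 31 = 31$)
$J = -34$ ($J = \left(-5 - 19\right) - 10 = -24 - 10 = -34$)
$\left(J + 30\right) m = \left(-34 + 30\right) 31 = \left(-4\right) 31 = -124$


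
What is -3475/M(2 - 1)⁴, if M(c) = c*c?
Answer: -3475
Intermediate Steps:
M(c) = c²
-3475/M(2 - 1)⁴ = -3475/(2 - 1)⁸ = -3475/((1²)⁴) = -3475/(1⁴) = -3475/1 = -3475*1 = -3475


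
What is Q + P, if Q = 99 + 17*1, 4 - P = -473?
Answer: 593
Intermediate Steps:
P = 477 (P = 4 - 1*(-473) = 4 + 473 = 477)
Q = 116 (Q = 99 + 17 = 116)
Q + P = 116 + 477 = 593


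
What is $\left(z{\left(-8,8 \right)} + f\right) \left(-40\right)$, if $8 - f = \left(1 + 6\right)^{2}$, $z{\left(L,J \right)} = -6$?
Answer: $1880$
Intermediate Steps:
$f = -41$ ($f = 8 - \left(1 + 6\right)^{2} = 8 - 7^{2} = 8 - 49 = -41$)
$\left(z{\left(-8,8 \right)} + f\right) \left(-40\right) = \left(-6 - 41\right) \left(-40\right) = \left(-47\right) \left(-40\right) = 1880$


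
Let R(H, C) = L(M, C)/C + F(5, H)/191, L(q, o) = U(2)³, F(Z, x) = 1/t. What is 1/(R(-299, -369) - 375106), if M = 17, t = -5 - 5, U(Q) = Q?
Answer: -704790/264370973389 ≈ -2.6659e-6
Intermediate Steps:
t = -10
F(Z, x) = -⅒ (F(Z, x) = 1/(-10) = -⅒)
L(q, o) = 8 (L(q, o) = 2³ = 8)
R(H, C) = -1/1910 + 8/C (R(H, C) = 8/C - ⅒/191 = 8/C - ⅒*1/191 = 8/C - 1/1910 = -1/1910 + 8/C)
1/(R(-299, -369) - 375106) = 1/((1/1910)*(15280 - 1*(-369))/(-369) - 375106) = 1/((1/1910)*(-1/369)*(15280 + 369) - 375106) = 1/((1/1910)*(-1/369)*15649 - 375106) = 1/(-15649/704790 - 375106) = 1/(-264370973389/704790) = -704790/264370973389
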